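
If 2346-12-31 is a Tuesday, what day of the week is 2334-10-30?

Tuesday

Count forward from the earlier date (October 30, 2334) to the later (December 31, 2346):
From October 30, 2334 to October 30, 2346: 12 years, of which 3 contain a Feb 29 — 9×365 + 3×366 = 4383 days.
October 2346: 31 − 30 = 1 day remains.
Then November (30): 30 days.
December 1–31, 2346: 31 days.
Residual: 62 days.
Total: 4445 days.
4445 is a multiple of 7, so 2334-10-30 falls on the same weekday: Tuesday.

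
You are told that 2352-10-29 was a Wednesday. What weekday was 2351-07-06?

Friday

Count forward from the earlier date (July 6, 2351) to the later (October 29, 2352):
July 6, 2351 → July 6, 2352: 366 days (2352 is a leap year).
July 2352: 31 − 6 = 25 days remain.
Then August (31), September (30): 31 + 30 = 61 days.
October 1–29, 2352: 29 days.
Residual: 115 days.
Total: 481 days.
481 mod 7 = 5, so 5 days before Wednesday is Friday.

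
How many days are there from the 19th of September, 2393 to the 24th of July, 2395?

Day-of-year of September 19, 2393: 262.
Day-of-year of July 24, 2395: 205.
2393 has 365 days, so 365 − 262 = 103 days remain in 2393.
Full years: 2394: 365. Sum = 365.
Total: 103 + 365 + 205 = 673 days.

673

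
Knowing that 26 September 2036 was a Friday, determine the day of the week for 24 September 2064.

Wednesday

Day-of-year of September 26, 2036: 270.
Day-of-year of September 24, 2064: 268.
2036 has 366 days, so 366 − 270 = 96 days remain in 2036.
Full years 2037–2063: 21 common + 6 leap = 21×365 + 6×366 = 9861 days.
Total: 96 + 9861 + 268 = 10225 days.
10225 mod 7 = 5, so 5 days after Friday is Wednesday.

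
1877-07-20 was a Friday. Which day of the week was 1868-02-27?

Thursday

Count forward from the earlier date (February 27, 1868) to the later (July 20, 1877):
From February 27, 1868 to February 27, 1877: 9 years, of which 3 contain a Feb 29 — 6×365 + 3×366 = 3288 days.
February 1877: 28 − 27 = 1 day remains (1877 is not a leap year, so February has 28 days).
Then March (31), April (30), May (31), June (30): 31 + 30 + 31 + 30 = 122 days.
July 1–20, 1877: 20 days.
Residual: 143 days.
Total: 3431 days.
3431 mod 7 = 1, so 1 day before Friday is Thursday.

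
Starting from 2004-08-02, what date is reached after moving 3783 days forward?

2014-12-11

Count 3783 days after August 2, 2004:
Day-of-year of August 2, 2004: 215.
Day-of-year of December 11, 2014: 345.
2004 has 366 days, so 366 − 215 = 151 days remain in 2004.
Full years 2005–2013: 7 common + 2 leap = 7×365 + 2×366 = 3287 days.
Total: 151 + 3287 + 345 = 3783 days.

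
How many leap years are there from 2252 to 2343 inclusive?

22

Years divisible by 4: 2252, 2256, …, 2340 — 23 in all.
Of these, 2300 is divisible by 100 but not 400, so not leap.
Leap years: 23 − 1 = 22.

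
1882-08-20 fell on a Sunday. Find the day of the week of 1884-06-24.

Tuesday

August 1882: 31 − 20 = 11 days remain.
Then 21 full months totalling 639 days.
June 1–24, 1884: 24 days.
Total: 11 + 639 + 24 = 674 days.
674 mod 7 = 2, so 2 days after Sunday is Tuesday.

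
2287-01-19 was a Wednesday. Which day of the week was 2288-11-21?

January 19, 2287 → January 19, 2288: 365 days.
January 2288: 31 − 19 = 12 days remain.
Then 9 full months totalling 274 days.
November 1–21, 2288: 21 days.
Residual: 307 days.
Total: 672 days.
672 is a multiple of 7, so 2288-11-21 falls on the same weekday: Wednesday.

Wednesday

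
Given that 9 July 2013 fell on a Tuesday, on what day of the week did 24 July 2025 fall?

Thursday

Day-of-year of July 9, 2013: 190.
Day-of-year of July 24, 2025: 205.
2013 has 365 days, so 365 − 190 = 175 days remain in 2013.
Full years 2014–2024: 8 common + 3 leap = 8×365 + 3×366 = 4018 days.
Total: 175 + 4018 + 205 = 4398 days.
4398 mod 7 = 2, so 2 days after Tuesday is Thursday.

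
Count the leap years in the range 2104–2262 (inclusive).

Years divisible by 4: 2104, 2108, …, 2260 — 40 in all.
Of these, 2200 is divisible by 100 but not 400, so not leap.
Leap years: 40 − 1 = 39.

39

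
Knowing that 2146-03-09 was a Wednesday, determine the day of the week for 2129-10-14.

Count forward from the earlier date (October 14, 2129) to the later (March 9, 2146):
Day-of-year of October 14, 2129: 287.
Day-of-year of March 9, 2146: 68.
2129 has 365 days, so 365 − 287 = 78 days remain in 2129.
Full years 2130–2145: 12 common + 4 leap = 12×365 + 4×366 = 5844 days.
Total: 78 + 5844 + 68 = 5990 days.
5990 mod 7 = 5, so 5 days before Wednesday is Friday.

Friday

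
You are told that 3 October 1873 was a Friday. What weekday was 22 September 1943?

From October 3, 1873 to October 3, 1942: 69 years, of which 16 contain a Feb 29 — 53×365 + 16×366 = 25201 days.
(1900 is not a leap year (divisible by 100 but not 400).)
October 1942: 31 − 3 = 28 days remain.
Then 10 full months totalling 304 days.
September 1–22, 1943: 22 days.
Residual: 354 days.
Total: 25555 days.
25555 mod 7 = 5, so 5 days after Friday is Wednesday.

Wednesday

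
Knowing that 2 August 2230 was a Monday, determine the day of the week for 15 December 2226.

Count forward from the earlier date (December 15, 2226) to the later (August 2, 2230):
Day-of-year of December 15, 2226: 349.
Day-of-year of August 2, 2230: 214.
2226 has 365 days, so 365 − 349 = 16 days remain in 2226.
Full years: 2227: 365; 2228: 366; 2229: 365. Sum = 1096.
Total: 16 + 1096 + 214 = 1326 days.
1326 mod 7 = 3, so 3 days before Monday is Friday.

Friday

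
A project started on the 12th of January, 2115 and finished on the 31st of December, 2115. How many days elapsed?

353

January 2115: 31 − 12 = 19 days remain.
Then 10 full months totalling 303 days.
December 1–31, 2115: 31 days.
Total: 19 + 303 + 31 = 353 days.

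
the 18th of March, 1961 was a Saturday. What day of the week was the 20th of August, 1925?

Thursday

Count forward from the earlier date (August 20, 1925) to the later (March 18, 1961):
From August 20, 1925 to August 20, 1960: 35 years, of which 9 contain a Feb 29 — 26×365 + 9×366 = 12784 days.
August 1960: 31 − 20 = 11 days remain.
Then September (30), October (31), November (30), December (31), January (31), February 1961 (28): 30 + 31 + 30 + 31 + 31 + 28 = 181 days.
March 1–18, 1961: 18 days.
Residual: 210 days.
Total: 12994 days.
12994 mod 7 = 2, so 2 days before Saturday is Thursday.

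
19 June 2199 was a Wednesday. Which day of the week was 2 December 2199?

Monday

June 2199: 30 − 19 = 11 days remain.
Then July (31), August (31), September (30), October (31), November (30): 31 + 31 + 30 + 31 + 30 = 153 days.
December 1–2, 2199: 2 days.
Total: 11 + 153 + 2 = 166 days.
166 mod 7 = 5, so 5 days after Wednesday is Monday.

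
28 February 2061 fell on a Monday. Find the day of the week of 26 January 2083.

Tuesday

From February 28, 2061 to February 28, 2082: 21 years, of which 5 contain a Feb 29 — 16×365 + 5×366 = 7670 days.
February 2082: 28 − 28 = 0 days remain (2082 is not a leap year, so February has 28 days).
Then 10 full months totalling 306 days.
January 1–26, 2083: 26 days.
Residual: 332 days.
Total: 8002 days.
8002 mod 7 = 1, so 1 day after Monday is Tuesday.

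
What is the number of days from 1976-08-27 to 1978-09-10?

August 27, 1976 → August 27, 1977: 365 days.
August 27, 1977 → August 27, 1978: 365 days.
August 1978: 31 − 27 = 4 days remain.
September 1–10, 1978: 10 days.
Residual: 14 days.
Total: 744 days.

744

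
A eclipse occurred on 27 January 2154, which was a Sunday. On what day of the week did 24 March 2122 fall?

Count forward from the earlier date (March 24, 2122) to the later (January 27, 2154):
Day-of-year of March 24, 2122: 83.
Day-of-year of January 27, 2154: 27.
2122 has 365 days, so 365 − 83 = 282 days remain in 2122.
Full years 2123–2153: 23 common + 8 leap = 23×365 + 8×366 = 11323 days.
Total: 282 + 11323 + 27 = 11632 days.
11632 mod 7 = 5, so 5 days before Sunday is Tuesday.

Tuesday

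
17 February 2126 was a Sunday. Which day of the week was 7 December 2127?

February 2126: 28 − 17 = 11 days remain (2126 is not a leap year, so February has 28 days).
Then 21 full months totalling 640 days.
December 1–7, 2127: 7 days.
Total: 11 + 640 + 7 = 658 days.
658 is a multiple of 7, so 7 December 2127 falls on the same weekday: Sunday.

Sunday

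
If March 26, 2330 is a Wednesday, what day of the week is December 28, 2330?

March 2330: 31 − 26 = 5 days remain.
Then April (30), May (31), June (30), July (31), August (31), September (30), October (31), November (30): 30 + 31 + 30 + 31 + 31 + 30 + 31 + 30 = 244 days.
December 1–28, 2330: 28 days.
Total: 5 + 244 + 28 = 277 days.
277 mod 7 = 4, so 4 days after Wednesday is Sunday.

Sunday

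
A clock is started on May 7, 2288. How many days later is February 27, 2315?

9791

From May 7, 2288 to May 7, 2314: 26 years, of which 5 contain a Feb 29 — 21×365 + 5×366 = 9495 days.
(2300 is not a leap year (divisible by 100 but not 400).)
May 2314: 31 − 7 = 24 days remain.
Then June (30), July (31), August (31), September (30), October (31), November (30), December (31), January (31): 30 + 31 + 31 + 30 + 31 + 30 + 31 + 31 = 245 days.
February 1–27, 2315: 27 days (2315 is not a leap year).
Residual: 296 days.
Total: 9791 days.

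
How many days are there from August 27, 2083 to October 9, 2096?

Day-of-year of August 27, 2083: 239.
Day-of-year of October 9, 2096: 283.
2083 has 365 days, so 365 − 239 = 126 days remain in 2083.
Full years 2084–2095: 9 common + 3 leap = 9×365 + 3×366 = 4383 days.
Total: 126 + 4383 + 283 = 4792 days.

4792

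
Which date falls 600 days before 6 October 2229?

14 February 2228

Count 600 days before October 6, 2229:
Day-of-year of February 14, 2228: 45.
Day-of-year of October 6, 2229: 279.
2228 has 366 days, so 366 − 45 = 321 days remain in 2228.
Total: 321 + 279 = 600 days.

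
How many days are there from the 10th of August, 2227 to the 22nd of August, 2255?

10239

Day-of-year of August 10, 2227: 222.
Day-of-year of August 22, 2255: 234.
2227 has 365 days, so 365 − 222 = 143 days remain in 2227.
Full years 2228–2254: 20 common + 7 leap = 20×365 + 7×366 = 9862 days.
Total: 143 + 9862 + 234 = 10239 days.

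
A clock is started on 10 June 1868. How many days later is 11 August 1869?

427

Day-of-year of June 10, 1868: 162.
Day-of-year of August 11, 1869: 223.
1868 has 366 days, so 366 − 162 = 204 days remain in 1868.
Total: 204 + 223 = 427 days.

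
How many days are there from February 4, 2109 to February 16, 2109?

12

Within February 2109: 16 − 4 = 12 days.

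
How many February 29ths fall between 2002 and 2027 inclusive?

Years divisible by 4 in [2002, 2027]: 2004, 2008, 2012, 2016, 2020, 2024.
No century exceptions apply. Count: 6.

6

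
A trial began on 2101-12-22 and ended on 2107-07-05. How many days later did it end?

Day-of-year of December 22, 2101: 356.
Day-of-year of July 5, 2107: 186.
2101 has 365 days, so 365 − 356 = 9 days remain in 2101.
Full years: 2102: 365; 2103: 365; 2104: 366; 2105: 365; 2106: 365. Sum = 1826.
Total: 9 + 1826 + 186 = 2021 days.

2021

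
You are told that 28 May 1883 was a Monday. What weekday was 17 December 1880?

Friday

Count forward from the earlier date (December 17, 1880) to the later (May 28, 1883):
Day-of-year of December 17, 1880: 352.
Day-of-year of May 28, 1883: 148.
1880 has 366 days, so 366 − 352 = 14 days remain in 1880.
Full years: 1881: 365; 1882: 365. Sum = 730.
Total: 14 + 730 + 148 = 892 days.
892 mod 7 = 3, so 3 days before Monday is Friday.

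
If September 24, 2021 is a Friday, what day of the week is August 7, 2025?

Thursday

September 24, 2021 → September 24, 2022: 365 days.
September 24, 2022 → September 24, 2023: 365 days.
September 24, 2023 → September 24, 2024: 366 days (2024 is a leap year).
September 2024: 30 − 24 = 6 days remain.
Then 10 full months totalling 304 days.
August 1–7, 2025: 7 days.
Residual: 317 days.
Total: 1413 days.
1413 mod 7 = 6, so 6 days after Friday is Thursday.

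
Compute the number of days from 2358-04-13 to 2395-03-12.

13482

Day-of-year of April 13, 2358: 103.
Day-of-year of March 12, 2395: 71.
2358 has 365 days, so 365 − 103 = 262 days remain in 2358.
Full years 2359–2394: 27 common + 9 leap = 27×365 + 9×366 = 13149 days.
Total: 262 + 13149 + 71 = 13482 days.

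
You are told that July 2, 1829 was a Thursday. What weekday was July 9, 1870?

Saturday

From July 2, 1829 to July 2, 1870: 41 years, of which 10 contain a Feb 29 — 31×365 + 10×366 = 14975 days.
Within July 1870: 9 − 2 = 7 days.
Total: 14982 days.
14982 mod 7 = 2, so 2 days after Thursday is Saturday.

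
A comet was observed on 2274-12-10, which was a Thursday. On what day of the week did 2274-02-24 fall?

Count forward from the earlier date (February 24, 2274) to the later (December 10, 2274):
February 2274: 28 − 24 = 4 days remain (2274 is not a leap year, so February has 28 days).
Then 9 full months totalling 275 days.
December 1–10, 2274: 10 days.
Total: 4 + 275 + 10 = 289 days.
289 mod 7 = 2, so 2 days before Thursday is Tuesday.

Tuesday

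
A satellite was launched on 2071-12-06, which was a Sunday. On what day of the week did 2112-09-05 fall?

Monday

From December 6, 2071 to December 6, 2111: 40 years, of which 9 contain a Feb 29 — 31×365 + 9×366 = 14609 days.
(2100 is not a leap year (divisible by 100 but not 400).)
December 2111: 31 − 6 = 25 days remain.
Then January (31), February 2112 (29), March (31), April (30), May (31), June (30), July (31), August (31): 31 + 29 + 31 + 30 + 31 + 30 + 31 + 31 = 244 days.
September 1–5, 2112: 5 days.
Residual: 274 days.
Total: 14883 days.
14883 mod 7 = 1, so 1 day after Sunday is Monday.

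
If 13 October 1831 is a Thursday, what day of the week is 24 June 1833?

October 13, 1831 → October 13, 1832: 366 days (1832 is a leap year).
October 1832: 31 − 13 = 18 days remain.
Then November (30), December (31), January (31), February 1833 (28), March (31), April (30), May (31): 30 + 31 + 31 + 28 + 31 + 30 + 31 = 212 days.
June 1–24, 1833: 24 days.
Residual: 254 days.
Total: 620 days.
620 mod 7 = 4, so 4 days after Thursday is Monday.

Monday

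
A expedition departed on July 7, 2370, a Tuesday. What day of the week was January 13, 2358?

Count forward from the earlier date (January 13, 2358) to the later (July 7, 2370):
From January 13, 2358 to January 13, 2370: 12 years, of which 3 contain a Feb 29 — 9×365 + 3×366 = 4383 days.
January 2370: 31 − 13 = 18 days remain.
Then February 2370 (28), March (31), April (30), May (31), June (30): 28 + 31 + 30 + 31 + 30 = 150 days.
July 1–7, 2370: 7 days.
Residual: 175 days.
Total: 4558 days.
4558 mod 7 = 1, so 1 day before Tuesday is Monday.

Monday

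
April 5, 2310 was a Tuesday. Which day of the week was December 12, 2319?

From April 5, 2310 to April 5, 2319: 9 years, of which 2 contain a Feb 29 — 7×365 + 2×366 = 3287 days.
April 2319: 30 − 5 = 25 days remain.
Then May (31), June (30), July (31), August (31), September (30), October (31), November (30): 31 + 30 + 31 + 31 + 30 + 31 + 30 = 214 days.
December 1–12, 2319: 12 days.
Residual: 251 days.
Total: 3538 days.
3538 mod 7 = 3, so 3 days after Tuesday is Friday.

Friday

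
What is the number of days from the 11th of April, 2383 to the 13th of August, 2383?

April 2383: 30 − 11 = 19 days remain.
Then May (31), June (30), July (31): 31 + 30 + 31 = 92 days.
August 1–13, 2383: 13 days.
Total: 19 + 92 + 13 = 124 days.

124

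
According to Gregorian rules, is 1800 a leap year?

No

1800 is not a leap year (divisible by 100 but not 400).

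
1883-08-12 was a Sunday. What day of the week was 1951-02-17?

Day-of-year of August 12, 1883: 224.
Day-of-year of February 17, 1951: 48.
1883 has 365 days, so 365 − 224 = 141 days remain in 1883.
Full years 1884–1950: 51 common + 16 leap = 51×365 + 16×366 = 24471 days.
Total: 141 + 24471 + 48 = 24660 days.
24660 mod 7 = 6, so 6 days after Sunday is Saturday.

Saturday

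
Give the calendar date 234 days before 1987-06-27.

1986-11-05

Count 234 days before June 27, 1987:
Day-of-year of November 5, 1986: 309.
Day-of-year of June 27, 1987: 178.
1986 has 365 days, so 365 − 309 = 56 days remain in 1986.
Total: 56 + 178 = 234 days.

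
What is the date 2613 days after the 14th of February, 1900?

the 12th of April, 1907

Count 2613 days after February 14, 1900:
Day-of-year of February 14, 1900: 45.
Day-of-year of April 12, 1907: 102.
1900 has 365 days, so 365 − 45 = 320 days remain in 1900.
Full years: 1901: 365; 1902: 365; 1903: 365; 1904: 366; 1905: 365; 1906: 365. Sum = 2191.
Total: 320 + 2191 + 102 = 2613 days.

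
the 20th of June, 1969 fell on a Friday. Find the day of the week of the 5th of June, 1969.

Count forward from the earlier date (June 5, 1969) to the later (June 20, 1969):
Within June 1969: 20 − 5 = 15 days.
15 mod 7 = 1, so 1 day before Friday is Thursday.

Thursday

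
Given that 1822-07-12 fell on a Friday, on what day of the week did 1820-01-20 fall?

Thursday

Count forward from the earlier date (January 20, 1820) to the later (July 12, 1822):
Day-of-year of January 20, 1820: 20.
Day-of-year of July 12, 1822: 193.
1820 has 366 days, so 366 − 20 = 346 days remain in 1820.
Full years: 1821: 365. Sum = 365.
Total: 346 + 365 + 193 = 904 days.
904 mod 7 = 1, so 1 day before Friday is Thursday.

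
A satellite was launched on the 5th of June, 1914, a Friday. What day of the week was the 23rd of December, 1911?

Count forward from the earlier date (December 23, 1911) to the later (June 5, 1914):
December 23, 1911 → December 23, 1912: 366 days (1912 is a leap year).
December 23, 1912 → December 23, 1913: 365 days.
December 1913: 31 − 23 = 8 days remain.
Then January (31), February 1914 (28), March (31), April (30), May (31): 31 + 28 + 31 + 30 + 31 = 151 days.
June 1–5, 1914: 5 days.
Residual: 164 days.
Total: 895 days.
895 mod 7 = 6, so 6 days before Friday is Saturday.

Saturday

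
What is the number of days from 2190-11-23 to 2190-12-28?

November 2190: 30 − 23 = 7 days remain.
December 1–28, 2190: 28 days.
Total: 7 + 28 = 35 days.

35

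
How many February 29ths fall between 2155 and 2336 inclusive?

Years divisible by 4: 2156, 2160, …, 2336 — 46 in all.
Of these, 2200, 2300 are divisible by 100 but not 400, so not leap.
Leap years: 46 − 2 = 44.

44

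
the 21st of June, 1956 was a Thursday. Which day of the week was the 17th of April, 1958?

Thursday

June 21, 1956 → June 21, 1957: 365 days.
June 1957: 30 − 21 = 9 days remain.
Then 9 full months totalling 274 days.
April 1–17, 1958: 17 days.
Residual: 300 days.
Total: 665 days.
665 is a multiple of 7, so the 17th of April, 1958 falls on the same weekday: Thursday.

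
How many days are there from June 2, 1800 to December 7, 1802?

Day-of-year of June 2, 1800: 153.
Day-of-year of December 7, 1802: 341.
1800 has 365 days, so 365 − 153 = 212 days remain in 1800.
Full years: 1801: 365. Sum = 365.
Total: 212 + 365 + 341 = 918 days.

918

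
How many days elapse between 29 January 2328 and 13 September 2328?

January 2328: 31 − 29 = 2 days remain.
Then February 2328 (29), March (31), April (30), May (31), June (30), July (31), August (31): 29 + 31 + 30 + 31 + 30 + 31 + 31 = 213 days.
September 1–13, 2328: 13 days.
Total: 2 + 213 + 13 = 228 days.

228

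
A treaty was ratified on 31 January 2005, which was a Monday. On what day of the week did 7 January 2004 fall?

Count forward from the earlier date (January 7, 2004) to the later (January 31, 2005):
January 7, 2004 → January 7, 2005: 366 days (2004 is a leap year).
Within January 2005: 31 − 7 = 24 days.
Total: 390 days.
390 mod 7 = 5, so 5 days before Monday is Wednesday.

Wednesday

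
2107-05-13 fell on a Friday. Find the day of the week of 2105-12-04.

Count forward from the earlier date (December 4, 2105) to the later (May 13, 2107):
December 2105: 31 − 4 = 27 days remain.
Then 16 full months totalling 485 days.
May 1–13, 2107: 13 days.
Total: 27 + 485 + 13 = 525 days.
525 is a multiple of 7, so 2105-12-04 falls on the same weekday: Friday.

Friday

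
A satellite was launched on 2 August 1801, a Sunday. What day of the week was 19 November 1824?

Day-of-year of August 2, 1801: 214.
Day-of-year of November 19, 1824: 324.
1801 has 365 days, so 365 − 214 = 151 days remain in 1801.
Full years 1802–1823: 17 common + 5 leap = 17×365 + 5×366 = 8035 days.
Total: 151 + 8035 + 324 = 8510 days.
8510 mod 7 = 5, so 5 days after Sunday is Friday.

Friday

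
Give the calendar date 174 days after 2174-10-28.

2175-04-20

Count 174 days after October 28, 2174:
October 2174: 31 − 28 = 3 days remain.
Then November (30), December (31), January (31), February 2175 (28), March (31): 30 + 31 + 31 + 28 + 31 = 151 days.
April 1–20, 2175: 20 days.
Total: 3 + 151 + 20 = 174 days.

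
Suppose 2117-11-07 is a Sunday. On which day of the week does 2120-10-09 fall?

Wednesday

Day-of-year of November 7, 2117: 311.
Day-of-year of October 9, 2120: 283.
2117 has 365 days, so 365 − 311 = 54 days remain in 2117.
Full years: 2118: 365; 2119: 365. Sum = 730.
Total: 54 + 730 + 283 = 1067 days.
1067 mod 7 = 3, so 3 days after Sunday is Wednesday.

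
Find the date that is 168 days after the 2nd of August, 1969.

the 17th of January, 1970

Count 168 days after August 2, 1969:
August 1969: 31 − 2 = 29 days remain.
Then September (30), October (31), November (30), December (31): 30 + 31 + 30 + 31 = 122 days.
January 1–17, 1970: 17 days.
Total: 29 + 122 + 17 = 168 days.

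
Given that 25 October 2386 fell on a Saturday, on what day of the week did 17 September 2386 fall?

Count forward from the earlier date (September 17, 2386) to the later (October 25, 2386):
September 2386: 30 − 17 = 13 days remain.
October 1–25, 2386: 25 days.
Total: 13 + 25 = 38 days.
38 mod 7 = 3, so 3 days before Saturday is Wednesday.

Wednesday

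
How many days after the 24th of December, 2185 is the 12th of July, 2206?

Day-of-year of December 24, 2185: 358.
Day-of-year of July 12, 2206: 193.
2185 has 365 days, so 365 − 358 = 7 days remain in 2185.
Full years 2186–2205: 16 common + 4 leap = 16×365 + 4×366 = 7304 days.
Total: 7 + 7304 + 193 = 7504 days.

7504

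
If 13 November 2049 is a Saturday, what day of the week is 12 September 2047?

Thursday

Count forward from the earlier date (September 12, 2047) to the later (November 13, 2049):
Day-of-year of September 12, 2047: 255.
Day-of-year of November 13, 2049: 317.
2047 has 365 days, so 365 − 255 = 110 days remain in 2047.
Full years: 2048: 366. Sum = 366.
Total: 110 + 366 + 317 = 793 days.
793 mod 7 = 2, so 2 days before Saturday is Thursday.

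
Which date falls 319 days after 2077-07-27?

2078-06-11

Count 319 days after July 27, 2077:
July 2077: 31 − 27 = 4 days remain.
Then 10 full months totalling 304 days.
June 1–11, 2078: 11 days.
Residual: 319 days.
Total: 319 days.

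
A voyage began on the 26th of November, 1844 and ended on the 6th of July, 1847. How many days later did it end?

952

Day-of-year of November 26, 1844: 331.
Day-of-year of July 6, 1847: 187.
1844 has 366 days, so 366 − 331 = 35 days remain in 1844.
Full years: 1845: 365; 1846: 365. Sum = 730.
Total: 35 + 730 + 187 = 952 days.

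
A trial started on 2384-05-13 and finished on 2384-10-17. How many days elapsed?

May 2384: 31 − 13 = 18 days remain.
Then June (30), July (31), August (31), September (30): 30 + 31 + 31 + 30 = 122 days.
October 1–17, 2384: 17 days.
Total: 18 + 122 + 17 = 157 days.

157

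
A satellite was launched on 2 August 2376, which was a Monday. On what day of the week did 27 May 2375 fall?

Count forward from the earlier date (May 27, 2375) to the later (August 2, 2376):
May 27, 2375 → May 27, 2376: 366 days (2376 is a leap year).
May 2376: 31 − 27 = 4 days remain.
Then June (30), July (31): 30 + 31 = 61 days.
August 1–2, 2376: 2 days.
Residual: 67 days.
Total: 433 days.
433 mod 7 = 6, so 6 days before Monday is Tuesday.

Tuesday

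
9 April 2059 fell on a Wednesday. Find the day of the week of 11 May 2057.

Count forward from the earlier date (May 11, 2057) to the later (April 9, 2059):
May 2057: 31 − 11 = 20 days remain.
Then 22 full months totalling 669 days.
April 1–9, 2059: 9 days.
Total: 20 + 669 + 9 = 698 days.
698 mod 7 = 5, so 5 days before Wednesday is Friday.

Friday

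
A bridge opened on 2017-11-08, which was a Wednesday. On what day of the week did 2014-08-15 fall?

Count forward from the earlier date (August 15, 2014) to the later (November 8, 2017):
Day-of-year of August 15, 2014: 227.
Day-of-year of November 8, 2017: 312.
2014 has 365 days, so 365 − 227 = 138 days remain in 2014.
Full years: 2015: 365; 2016: 366. Sum = 731.
Total: 138 + 731 + 312 = 1181 days.
1181 mod 7 = 5, so 5 days before Wednesday is Friday.

Friday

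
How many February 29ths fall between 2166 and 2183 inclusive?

Years divisible by 4 in [2166, 2183]: 2168, 2172, 2176, 2180.
No century exceptions apply. Count: 4.

4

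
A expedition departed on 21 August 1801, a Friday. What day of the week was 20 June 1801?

Saturday

Count forward from the earlier date (June 20, 1801) to the later (August 21, 1801):
June 1801: 30 − 20 = 10 days remain.
Then July (31): 31 days.
August 1–21, 1801: 21 days.
Total: 10 + 31 + 21 = 62 days.
62 mod 7 = 6, so 6 days before Friday is Saturday.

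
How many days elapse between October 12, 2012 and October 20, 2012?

Within October 2012: 20 − 12 = 8 days.

8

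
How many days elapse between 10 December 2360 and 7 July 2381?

From December 10, 2360 to December 10, 2380: 20 years, of which 5 contain a Feb 29 — 15×365 + 5×366 = 7305 days.
December 2380: 31 − 10 = 21 days remain.
Then January (31), February 2381 (28), March (31), April (30), May (31), June (30): 31 + 28 + 31 + 30 + 31 + 30 = 181 days.
July 1–7, 2381: 7 days.
Residual: 209 days.
Total: 7514 days.

7514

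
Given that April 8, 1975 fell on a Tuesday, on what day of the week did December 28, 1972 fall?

Thursday

Count forward from the earlier date (December 28, 1972) to the later (April 8, 1975):
December 28, 1972 → December 28, 1973: 365 days.
December 28, 1973 → December 28, 1974: 365 days.
December 1974: 31 − 28 = 3 days remain.
Then January (31), February 1975 (28), March (31): 31 + 28 + 31 = 90 days.
April 1–8, 1975: 8 days.
Residual: 101 days.
Total: 831 days.
831 mod 7 = 5, so 5 days before Tuesday is Thursday.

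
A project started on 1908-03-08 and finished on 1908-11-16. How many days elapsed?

March 1908: 31 − 8 = 23 days remain.
Then April (30), May (31), June (30), July (31), August (31), September (30), October (31): 30 + 31 + 30 + 31 + 31 + 30 + 31 = 214 days.
November 1–16, 1908: 16 days.
Total: 23 + 214 + 16 = 253 days.

253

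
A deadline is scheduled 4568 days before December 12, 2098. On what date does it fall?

June 10, 2086

Count 4568 days before December 12, 2098:
From June 10, 2086 to June 10, 2098: 12 years, of which 3 contain a Feb 29 — 9×365 + 3×366 = 4383 days.
June 2098: 30 − 10 = 20 days remain.
Then July (31), August (31), September (30), October (31), November (30): 31 + 31 + 30 + 31 + 30 = 153 days.
December 1–12, 2098: 12 days.
Residual: 185 days.
Total: 4568 days.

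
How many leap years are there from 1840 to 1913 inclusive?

Years divisible by 4: 1840, 1844, …, 1912 — 19 in all.
Of these, 1900 is divisible by 100 but not 400, so not leap.
Leap years: 19 − 1 = 18.

18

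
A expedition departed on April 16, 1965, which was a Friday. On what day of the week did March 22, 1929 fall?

Count forward from the earlier date (March 22, 1929) to the later (April 16, 1965):
From March 22, 1929 to March 22, 1965: 36 years, of which 9 contain a Feb 29 — 27×365 + 9×366 = 13149 days.
March 1965: 31 − 22 = 9 days remain.
April 1–16, 1965: 16 days.
Residual: 25 days.
Total: 13174 days.
13174 is a multiple of 7, so March 22, 1929 falls on the same weekday: Friday.

Friday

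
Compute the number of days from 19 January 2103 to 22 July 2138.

Day-of-year of January 19, 2103: 19.
Day-of-year of July 22, 2138: 203.
2103 has 365 days, so 365 − 19 = 346 days remain in 2103.
Full years 2104–2137: 25 common + 9 leap = 25×365 + 9×366 = 12419 days.
Total: 346 + 12419 + 203 = 12968 days.

12968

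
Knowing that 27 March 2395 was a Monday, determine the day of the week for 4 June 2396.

Tuesday

March 27, 2395 → March 27, 2396: 366 days (2396 is a leap year).
March 2396: 31 − 27 = 4 days remain.
Then April (30), May (31): 30 + 31 = 61 days.
June 1–4, 2396: 4 days.
Residual: 69 days.
Total: 435 days.
435 mod 7 = 1, so 1 day after Monday is Tuesday.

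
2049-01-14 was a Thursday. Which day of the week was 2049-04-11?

January 2049: 31 − 14 = 17 days remain.
Then February 2049 (28), March (31): 28 + 31 = 59 days.
April 1–11, 2049: 11 days.
Total: 17 + 59 + 11 = 87 days.
87 mod 7 = 3, so 3 days after Thursday is Sunday.

Sunday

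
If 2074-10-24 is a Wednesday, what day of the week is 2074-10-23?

Count forward from the earlier date (October 23, 2074) to the later (October 24, 2074):
Within October 2074: 24 − 23 = 1 day.
1 mod 7 = 1, so 1 day before Wednesday is Tuesday.

Tuesday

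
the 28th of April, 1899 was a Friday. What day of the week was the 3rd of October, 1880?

Sunday

Count forward from the earlier date (October 3, 1880) to the later (April 28, 1899):
From October 3, 1880 to October 3, 1898: 18 years, of which 4 contain a Feb 29 — 14×365 + 4×366 = 6574 days.
October 1898: 31 − 3 = 28 days remain.
Then November (30), December (31), January (31), February 1899 (28), March (31): 30 + 31 + 31 + 28 + 31 = 151 days.
April 1–28, 1899: 28 days.
Residual: 207 days.
Total: 6781 days.
6781 mod 7 = 5, so 5 days before Friday is Sunday.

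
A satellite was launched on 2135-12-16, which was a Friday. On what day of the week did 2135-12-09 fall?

Count forward from the earlier date (December 9, 2135) to the later (December 16, 2135):
Within December 2135: 16 − 9 = 7 days.
7 is a multiple of 7, so 2135-12-09 falls on the same weekday: Friday.

Friday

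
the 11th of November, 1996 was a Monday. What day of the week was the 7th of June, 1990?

Thursday

Count forward from the earlier date (June 7, 1990) to the later (November 11, 1996):
June 7, 1990 → June 7, 1991: 365 days.
June 7, 1991 → June 7, 1992: 366 days (1992 is a leap year).
June 7, 1992 → June 7, 1993: 365 days.
June 7, 1993 → June 7, 1994: 365 days.
June 7, 1994 → June 7, 1995: 365 days.
June 7, 1995 → June 7, 1996: 366 days (1996 is a leap year).
June 1996: 30 − 7 = 23 days remain.
Then July (31), August (31), September (30), October (31): 31 + 31 + 30 + 31 = 123 days.
November 1–11, 1996: 11 days.
Residual: 157 days.
Total: 2349 days.
2349 mod 7 = 4, so 4 days before Monday is Thursday.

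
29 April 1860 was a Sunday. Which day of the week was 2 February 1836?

Count forward from the earlier date (February 2, 1836) to the later (April 29, 1860):
Day-of-year of February 2, 1836: 33.
Day-of-year of April 29, 1860: 120.
1836 has 366 days, so 366 − 33 = 333 days remain in 1836.
Full years 1837–1859: 18 common + 5 leap = 18×365 + 5×366 = 8400 days.
Total: 333 + 8400 + 120 = 8853 days.
8853 mod 7 = 5, so 5 days before Sunday is Tuesday.

Tuesday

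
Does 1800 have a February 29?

No

1800 is not a leap year (divisible by 100 but not 400).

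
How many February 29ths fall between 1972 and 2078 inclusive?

Years divisible by 4: 1972, 1976, …, 2076 — 27 in all.
2000 is divisible by 400, so still leap.
No century exceptions apply. Count: 27.

27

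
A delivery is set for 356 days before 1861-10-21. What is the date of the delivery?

1860-10-30

Count 356 days before October 21, 1861:
October 1860: 31 − 30 = 1 day remains.
Then 11 full months totalling 334 days.
October 1–21, 1861: 21 days.
Total: 1 + 334 + 21 = 356 days.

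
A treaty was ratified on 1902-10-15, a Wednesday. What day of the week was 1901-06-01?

Saturday

Count forward from the earlier date (June 1, 1901) to the later (October 15, 1902):
June 1, 1901 → June 1, 1902: 365 days.
June 1902: 30 − 1 = 29 days remain.
Then July (31), August (31), September (30): 31 + 31 + 30 = 92 days.
October 1–15, 1902: 15 days.
Residual: 136 days.
Total: 501 days.
501 mod 7 = 4, so 4 days before Wednesday is Saturday.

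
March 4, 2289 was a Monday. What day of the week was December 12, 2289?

Thursday

March 2289: 31 − 4 = 27 days remain.
Then April (30), May (31), June (30), July (31), August (31), September (30), October (31), November (30): 30 + 31 + 30 + 31 + 31 + 30 + 31 + 30 = 244 days.
December 1–12, 2289: 12 days.
Total: 27 + 244 + 12 = 283 days.
283 mod 7 = 3, so 3 days after Monday is Thursday.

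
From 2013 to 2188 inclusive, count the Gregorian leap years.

43

Years divisible by 4: 2016, 2020, …, 2188 — 44 in all.
Of these, 2100 is divisible by 100 but not 400, so not leap.
Leap years: 44 − 1 = 43.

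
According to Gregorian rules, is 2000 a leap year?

2000 is a leap year (divisible by 400).

Yes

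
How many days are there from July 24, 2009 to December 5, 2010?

Day-of-year of July 24, 2009: 205.
Day-of-year of December 5, 2010: 339.
2009 has 365 days, so 365 − 205 = 160 days remain in 2009.
Total: 160 + 339 = 499 days.

499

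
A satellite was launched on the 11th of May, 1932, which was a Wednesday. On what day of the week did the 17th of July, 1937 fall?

Saturday

Day-of-year of May 11, 1932: 132.
Day-of-year of July 17, 1937: 198.
1932 has 366 days, so 366 − 132 = 234 days remain in 1932.
Full years: 1933: 365; 1934: 365; 1935: 365; 1936: 366. Sum = 1461.
Total: 234 + 1461 + 198 = 1893 days.
1893 mod 7 = 3, so 3 days after Wednesday is Saturday.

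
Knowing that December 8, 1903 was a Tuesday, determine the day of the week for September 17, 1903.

Thursday

Count forward from the earlier date (September 17, 1903) to the later (December 8, 1903):
September 1903: 30 − 17 = 13 days remain.
Then October (31), November (30): 31 + 30 = 61 days.
December 1–8, 1903: 8 days.
Total: 13 + 61 + 8 = 82 days.
82 mod 7 = 5, so 5 days before Tuesday is Thursday.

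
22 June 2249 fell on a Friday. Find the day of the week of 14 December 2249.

Friday

June 2249: 30 − 22 = 8 days remain.
Then July (31), August (31), September (30), October (31), November (30): 31 + 31 + 30 + 31 + 30 = 153 days.
December 1–14, 2249: 14 days.
Total: 8 + 153 + 14 = 175 days.
175 is a multiple of 7, so 14 December 2249 falls on the same weekday: Friday.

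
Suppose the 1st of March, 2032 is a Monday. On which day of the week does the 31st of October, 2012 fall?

Wednesday

Count forward from the earlier date (October 31, 2012) to the later (March 1, 2032):
From October 31, 2012 to October 31, 2031: 19 years, of which 4 contain a Feb 29 — 15×365 + 4×366 = 6939 days.
October 2031: 31 − 31 = 0 days remain.
Then November (30), December (31), January (31), February 2032 (29): 30 + 31 + 31 + 29 = 121 days.
March 1, 2032: 1 day.
Residual: 122 days.
Total: 7061 days.
7061 mod 7 = 5, so 5 days before Monday is Wednesday.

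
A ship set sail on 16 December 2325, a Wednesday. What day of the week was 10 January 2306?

Count forward from the earlier date (January 10, 2306) to the later (December 16, 2325):
From January 10, 2306 to January 10, 2325: 19 years, of which 5 contain a Feb 29 — 14×365 + 5×366 = 6940 days.
January 2325: 31 − 10 = 21 days remain.
Then 10 full months totalling 303 days.
December 1–16, 2325: 16 days.
Residual: 340 days.
Total: 7280 days.
7280 is a multiple of 7, so 10 January 2306 falls on the same weekday: Wednesday.

Wednesday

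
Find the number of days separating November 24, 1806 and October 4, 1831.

From November 24, 1806 to November 24, 1830: 24 years, of which 6 contain a Feb 29 — 18×365 + 6×366 = 8766 days.
November 1830: 30 − 24 = 6 days remain.
Then 10 full months totalling 304 days.
October 1–4, 1831: 4 days.
Residual: 314 days.
Total: 9080 days.

9080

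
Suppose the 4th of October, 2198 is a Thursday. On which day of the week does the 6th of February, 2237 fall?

Monday

Day-of-year of October 4, 2198: 277.
Day-of-year of February 6, 2237: 37.
2198 has 365 days, so 365 − 277 = 88 days remain in 2198.
Full years 2199–2236: 29 common + 9 leap = 29×365 + 9×366 = 13879 days.
Total: 88 + 13879 + 37 = 14004 days.
14004 mod 7 = 4, so 4 days after Thursday is Monday.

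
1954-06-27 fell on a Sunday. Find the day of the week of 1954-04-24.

Count forward from the earlier date (April 24, 1954) to the later (June 27, 1954):
April 1954: 30 − 24 = 6 days remain.
Then May (31): 31 days.
June 1–27, 1954: 27 days.
Total: 6 + 31 + 27 = 64 days.
64 mod 7 = 1, so 1 day before Sunday is Saturday.

Saturday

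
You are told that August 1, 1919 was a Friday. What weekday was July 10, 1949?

From August 1, 1919 to August 1, 1948: 29 years, of which 8 contain a Feb 29 — 21×365 + 8×366 = 10593 days.
August 1948: 31 − 1 = 30 days remain.
Then 10 full months totalling 303 days.
July 1–10, 1949: 10 days.
Residual: 343 days.
Total: 10936 days.
10936 mod 7 = 2, so 2 days after Friday is Sunday.

Sunday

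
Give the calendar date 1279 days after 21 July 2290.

20 January 2294

Count 1279 days after July 21, 2290:
Day-of-year of July 21, 2290: 202.
Day-of-year of January 20, 2294: 20.
2290 has 365 days, so 365 − 202 = 163 days remain in 2290.
Full years: 2291: 365; 2292: 366; 2293: 365. Sum = 1096.
Total: 163 + 1096 + 20 = 1279 days.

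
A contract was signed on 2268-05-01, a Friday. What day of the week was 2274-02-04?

Wednesday

May 1, 2268 → May 1, 2269: 365 days.
May 1, 2269 → May 1, 2270: 365 days.
May 1, 2270 → May 1, 2271: 365 days.
May 1, 2271 → May 1, 2272: 366 days (2272 is a leap year).
May 1, 2272 → May 1, 2273: 365 days.
May 2273: 31 − 1 = 30 days remain.
Then June (30), July (31), August (31), September (30), October (31), November (30), December (31), January (31): 30 + 31 + 31 + 30 + 31 + 30 + 31 + 31 = 245 days.
February 1–4, 2274: 4 days (2274 is not a leap year).
Residual: 279 days.
Total: 2105 days.
2105 mod 7 = 5, so 5 days after Friday is Wednesday.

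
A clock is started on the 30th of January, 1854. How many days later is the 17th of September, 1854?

230

January 1854: 31 − 30 = 1 day remains.
Then February 1854 (28), March (31), April (30), May (31), June (30), July (31), August (31): 28 + 31 + 30 + 31 + 30 + 31 + 31 = 212 days.
September 1–17, 1854: 17 days.
Total: 1 + 212 + 17 = 230 days.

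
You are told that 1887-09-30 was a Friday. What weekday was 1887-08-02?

Tuesday

Count forward from the earlier date (August 2, 1887) to the later (September 30, 1887):
August 1887: 31 − 2 = 29 days remain.
September 1–30, 1887: 30 days.
Total: 29 + 30 = 59 days.
59 mod 7 = 3, so 3 days before Friday is Tuesday.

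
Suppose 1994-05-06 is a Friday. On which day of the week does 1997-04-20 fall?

Day-of-year of May 6, 1994: 126.
Day-of-year of April 20, 1997: 110.
1994 has 365 days, so 365 − 126 = 239 days remain in 1994.
Full years: 1995: 365; 1996: 366. Sum = 731.
Total: 239 + 731 + 110 = 1080 days.
1080 mod 7 = 2, so 2 days after Friday is Sunday.

Sunday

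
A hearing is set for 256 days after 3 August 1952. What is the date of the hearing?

16 April 1953

Count 256 days after August 3, 1952:
Day-of-year of August 3, 1952: 216.
Day-of-year of April 16, 1953: 106.
1952 has 366 days, so 366 − 216 = 150 days remain in 1952.
Total: 150 + 106 = 256 days.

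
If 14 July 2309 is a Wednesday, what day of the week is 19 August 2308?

Count forward from the earlier date (August 19, 2308) to the later (July 14, 2309):
Day-of-year of August 19, 2308: 232.
Day-of-year of July 14, 2309: 195.
2308 has 366 days, so 366 − 232 = 134 days remain in 2308.
Total: 134 + 195 = 329 days.
329 is a multiple of 7, so 19 August 2308 falls on the same weekday: Wednesday.

Wednesday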